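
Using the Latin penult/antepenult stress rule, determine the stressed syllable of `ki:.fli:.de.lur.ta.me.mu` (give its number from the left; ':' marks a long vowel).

Classical Latin: stress the penult if heavy (long vowel or closed), else the antepenult.
Weights: 5 ta L, 6 me L, 7 mu L.
The penult (syllable 6, me) is light, so stress falls on the antepenult (syllable 5, ta).
Stress on syllable 5: ki:.fli:.de.lur.ˈta.me.mu.

5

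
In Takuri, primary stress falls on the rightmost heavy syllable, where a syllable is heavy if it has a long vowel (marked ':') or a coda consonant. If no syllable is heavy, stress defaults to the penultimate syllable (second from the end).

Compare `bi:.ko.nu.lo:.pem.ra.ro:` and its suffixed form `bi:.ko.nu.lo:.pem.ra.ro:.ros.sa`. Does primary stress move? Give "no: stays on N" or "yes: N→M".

Base `bi:.ko.nu.lo:.pem.ra.ro:` (7 syllables):
  Weights: 1 bi: H, 2 ko L, 3 nu L, 4 lo: H, 5 pem H, 6 ra L, 7 ro: H.
  Heavy syllables in the domain: 1, 4, 5, 7. The rightmost is syllable 7 (ro:).
  → primary stress on syllable 7.
Suffixed `bi:.ko.nu.lo:.pem.ra.ro:.ros.sa` (9 syllables):
  Weights: 1 bi: H, 2 ko L, 3 nu L, 4 lo: H, 5 pem H, 6 ra L, 7 ro: H, 8 ros H, 9 sa L.
  Heavy syllables in the domain: 1, 4, 5, 7, 8. The rightmost is syllable 8 (ros).
  → primary stress on syllable 8.

yes: 7→8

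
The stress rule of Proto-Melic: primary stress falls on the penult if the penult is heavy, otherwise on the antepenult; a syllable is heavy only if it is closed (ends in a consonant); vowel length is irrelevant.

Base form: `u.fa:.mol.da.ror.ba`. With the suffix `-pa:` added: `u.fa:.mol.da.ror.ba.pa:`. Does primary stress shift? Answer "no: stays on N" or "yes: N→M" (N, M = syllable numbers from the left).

no: stays on 5

Base `u.fa:.mol.da.ror.ba` (6 syllables):
  Weights: 4 da L, 5 ror H, 6 ba L.
  The penult (syllable 5, ror) is heavy, so it takes stress.
  → primary stress on syllable 5.
Suffixed `u.fa:.mol.da.ror.ba.pa:` (7 syllables):
  Weights: 5 ror H, 6 ba L, 7 pa: L.
  The penult (syllable 6, ba) is light, so stress falls on the antepenult (syllable 5, ror).
  → primary stress on syllable 5.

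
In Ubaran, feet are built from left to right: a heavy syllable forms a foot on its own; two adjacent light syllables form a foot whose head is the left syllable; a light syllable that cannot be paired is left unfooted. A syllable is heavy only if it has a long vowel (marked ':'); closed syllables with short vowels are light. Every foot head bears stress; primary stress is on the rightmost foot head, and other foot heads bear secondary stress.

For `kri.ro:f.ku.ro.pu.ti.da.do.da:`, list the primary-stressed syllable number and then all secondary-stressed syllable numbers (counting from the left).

primary 9, secondary 2, 3, 5, 7

Weights: 1 kri L, 2 ro:f H, 3 ku L, 4 ro L, 5 pu L, 6 ti L, 7 da L, 8 do L, 9 da: H.
Parse left to right (heavy = foot alone; LL = one foot; stranded L unfooted): kri (ˈro:f) (ˈku.ro) (ˈpu.ti) (ˈda.do) (ˈda:).
Foot heads: 2, 3, 5, 7, 9.
Primary stress on the rightmost head = syllable 9.
Secondary stress on 2, 3, 5, 7: kri.ˌro:f.ˌku.ro.ˌpu.ti.ˌda.do.ˈda:.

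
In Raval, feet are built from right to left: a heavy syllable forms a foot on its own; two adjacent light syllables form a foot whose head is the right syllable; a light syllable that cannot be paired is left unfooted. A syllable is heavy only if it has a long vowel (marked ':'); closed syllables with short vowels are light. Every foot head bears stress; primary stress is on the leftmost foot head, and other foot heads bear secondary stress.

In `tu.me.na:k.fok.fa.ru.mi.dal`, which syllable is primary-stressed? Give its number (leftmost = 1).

2

Weights: 1 tu L, 2 me L, 3 na:k H, 4 fok L, 5 fa L, 6 ru L, 7 mi L, 8 dal L.
Parse right to left (heavy = foot alone; LL = one foot; stranded L unfooted): (tu.ˈme) (ˈna:k) fok (fa.ˈru) (mi.ˈdal).
Foot heads: 2, 3, 6, 8.
Primary stress on the leftmost head = syllable 2.
Primary stress: syllable 2 → tu.ˈme.na:k.fok.fa.ru.mi.dal.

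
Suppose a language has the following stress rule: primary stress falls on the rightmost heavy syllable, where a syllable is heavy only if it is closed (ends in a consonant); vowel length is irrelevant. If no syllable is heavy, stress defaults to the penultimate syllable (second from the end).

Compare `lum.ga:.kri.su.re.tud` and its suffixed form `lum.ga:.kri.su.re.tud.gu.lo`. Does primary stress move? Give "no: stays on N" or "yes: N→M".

Base `lum.ga:.kri.su.re.tud` (6 syllables):
  Weights: 1 lum H, 2 ga: L, 3 kri L, 4 su L, 5 re L, 6 tud H.
  Heavy syllables in the domain: 1, 6. The rightmost is syllable 6 (tud).
  → primary stress on syllable 6.
Suffixed `lum.ga:.kri.su.re.tud.gu.lo` (8 syllables):
  Weights: 1 lum H, 2 ga: L, 3 kri L, 4 su L, 5 re L, 6 tud H, 7 gu L, 8 lo L.
  Heavy syllables in the domain: 1, 6. The rightmost is syllable 6 (tud).
  → primary stress on syllable 6.

no: stays on 6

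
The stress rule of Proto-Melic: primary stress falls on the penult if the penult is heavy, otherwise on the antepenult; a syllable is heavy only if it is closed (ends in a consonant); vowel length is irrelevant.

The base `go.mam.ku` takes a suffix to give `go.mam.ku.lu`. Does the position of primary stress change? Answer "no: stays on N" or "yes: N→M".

no: stays on 2

Base `go.mam.ku` (3 syllables):
  Weights: 1 go L, 2 mam H, 3 ku L.
  The penult (syllable 2, mam) is heavy, so it takes stress.
  → primary stress on syllable 2.
Suffixed `go.mam.ku.lu` (4 syllables):
  Weights: 2 mam H, 3 ku L, 4 lu L.
  The penult (syllable 3, ku) is light, so stress falls on the antepenult (syllable 2, mam).
  → primary stress on syllable 2.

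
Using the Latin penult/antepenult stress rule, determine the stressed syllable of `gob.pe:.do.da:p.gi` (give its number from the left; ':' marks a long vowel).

4

Classical Latin: stress the penult if heavy (long vowel or closed), else the antepenult.
Weights: 3 do L, 4 da:p H, 5 gi L.
The penult (syllable 4, da:p) is heavy, so it takes stress.
Stress on syllable 4: gob.pe:.do.ˈda:p.gi.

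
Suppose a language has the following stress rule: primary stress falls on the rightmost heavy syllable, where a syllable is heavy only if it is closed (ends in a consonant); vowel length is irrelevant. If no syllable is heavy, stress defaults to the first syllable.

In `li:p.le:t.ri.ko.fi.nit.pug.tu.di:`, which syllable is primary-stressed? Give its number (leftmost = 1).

Weights: 1 li:p H, 2 le:t H, 3 ri L, 4 ko L, 5 fi L, 6 nit H, 7 pug H, 8 tu L, 9 di: L.
Heavy syllables in the domain: 1, 2, 6, 7. The rightmost is syllable 7 (pug).
Primary stress: syllable 7 → li:p.le:t.ri.ko.fi.nit.ˈpug.tu.di:.

7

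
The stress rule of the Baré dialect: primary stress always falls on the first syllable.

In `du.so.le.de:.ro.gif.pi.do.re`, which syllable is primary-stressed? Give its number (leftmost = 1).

The word has 9 syllables; the first syllable is syllable 1 (du).
Primary stress: syllable 1 → ˈdu.so.le.de:.ro.gif.pi.do.re.

1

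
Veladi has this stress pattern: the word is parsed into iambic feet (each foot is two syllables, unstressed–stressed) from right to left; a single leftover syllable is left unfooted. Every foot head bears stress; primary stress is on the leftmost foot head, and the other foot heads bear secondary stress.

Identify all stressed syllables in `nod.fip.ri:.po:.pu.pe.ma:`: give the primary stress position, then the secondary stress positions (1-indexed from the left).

primary 3, secondary 5, 7

Parse right to left into iambic (σˈσ) feet: nod (fip.ˈri:) (po:.ˈpu) (pe.ˈma:). Syllable 1 is left unfooted.
Foot heads (stressed positions): 3, 5, 7.
End Rule Leftmost: primary stress on the leftmost head = syllable 3.
Secondary stress on 5, 7: nod.fip.ˈri:.po:.ˌpu.pe.ˌma:.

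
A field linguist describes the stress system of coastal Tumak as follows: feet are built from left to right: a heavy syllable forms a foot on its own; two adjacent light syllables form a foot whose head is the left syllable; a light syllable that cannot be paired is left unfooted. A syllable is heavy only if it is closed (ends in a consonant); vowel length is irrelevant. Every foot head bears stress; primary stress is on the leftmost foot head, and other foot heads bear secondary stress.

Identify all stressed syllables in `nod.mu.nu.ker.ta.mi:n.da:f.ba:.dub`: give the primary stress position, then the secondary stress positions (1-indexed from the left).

primary 1, secondary 2, 4, 6, 7, 9

Weights: 1 nod H, 2 mu L, 3 nu L, 4 ker H, 5 ta L, 6 mi:n H, 7 da:f H, 8 ba: L, 9 dub H.
Parse left to right (heavy = foot alone; LL = one foot; stranded L unfooted): (ˈnod) (ˈmu.nu) (ˈker) ta (ˈmi:n) (ˈda:f) ba: (ˈdub).
Foot heads: 1, 2, 4, 6, 7, 9.
Primary stress on the leftmost head = syllable 1.
Secondary stress on 2, 4, 6, 7, 9: ˈnod.ˌmu.nu.ˌker.ta.ˌmi:n.ˌda:f.ba:.ˌdub.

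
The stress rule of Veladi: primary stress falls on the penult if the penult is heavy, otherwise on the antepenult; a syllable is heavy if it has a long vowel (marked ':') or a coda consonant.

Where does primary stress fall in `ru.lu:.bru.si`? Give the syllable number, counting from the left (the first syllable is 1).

2

Weights: 2 lu: H, 3 bru L, 4 si L.
The penult (syllable 3, bru) is light, so stress falls on the antepenult (syllable 2, lu:).
Primary stress: syllable 2 → ru.ˈlu:.bru.si.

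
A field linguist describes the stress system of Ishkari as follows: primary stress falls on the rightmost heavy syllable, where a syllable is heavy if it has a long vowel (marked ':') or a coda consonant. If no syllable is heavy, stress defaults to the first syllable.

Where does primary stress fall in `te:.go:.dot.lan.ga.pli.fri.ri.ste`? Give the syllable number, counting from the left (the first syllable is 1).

4

Weights: 1 te: H, 2 go: H, 3 dot H, 4 lan H, 5 ga L, 6 pli L, 7 fri L, 8 ri L, 9 ste L.
Heavy syllables in the domain: 1, 2, 3, 4. The rightmost is syllable 4 (lan).
Primary stress: syllable 4 → te:.go:.dot.ˈlan.ga.pli.fri.ri.ste.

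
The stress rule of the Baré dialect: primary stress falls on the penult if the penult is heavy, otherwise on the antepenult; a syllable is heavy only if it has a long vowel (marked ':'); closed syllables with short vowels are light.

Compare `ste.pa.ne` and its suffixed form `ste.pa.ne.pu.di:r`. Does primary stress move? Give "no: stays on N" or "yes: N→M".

yes: 1→3

Base `ste.pa.ne` (3 syllables):
  Weights: 1 ste L, 2 pa L, 3 ne L.
  The penult (syllable 2, pa) is light, so stress falls on the antepenult (syllable 1, ste).
  → primary stress on syllable 1.
Suffixed `ste.pa.ne.pu.di:r` (5 syllables):
  Weights: 3 ne L, 4 pu L, 5 di:r H.
  The penult (syllable 4, pu) is light, so stress falls on the antepenult (syllable 3, ne).
  → primary stress on syllable 3.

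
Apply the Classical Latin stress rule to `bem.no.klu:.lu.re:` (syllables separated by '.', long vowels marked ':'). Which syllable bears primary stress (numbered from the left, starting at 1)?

Classical Latin: stress the penult if heavy (long vowel or closed), else the antepenult.
Weights: 3 klu: H, 4 lu L, 5 re: H.
The penult (syllable 4, lu) is light, so stress falls on the antepenult (syllable 3, klu:).
Stress on syllable 3: bem.no.ˈklu:.lu.re:.

3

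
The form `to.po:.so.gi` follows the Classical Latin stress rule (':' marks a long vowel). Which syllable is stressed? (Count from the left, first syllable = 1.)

2

Classical Latin: stress the penult if heavy (long vowel or closed), else the antepenult.
Weights: 2 po: H, 3 so L, 4 gi L.
The penult (syllable 3, so) is light, so stress falls on the antepenult (syllable 2, po:).
Stress on syllable 2: to.ˈpo:.so.gi.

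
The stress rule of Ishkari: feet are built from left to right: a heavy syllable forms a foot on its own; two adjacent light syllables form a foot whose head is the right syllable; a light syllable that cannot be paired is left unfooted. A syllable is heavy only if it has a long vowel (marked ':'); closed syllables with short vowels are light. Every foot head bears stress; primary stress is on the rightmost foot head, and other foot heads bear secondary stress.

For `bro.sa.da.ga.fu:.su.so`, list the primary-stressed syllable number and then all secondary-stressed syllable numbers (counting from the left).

primary 7, secondary 2, 4, 5

Weights: 1 bro L, 2 sa L, 3 da L, 4 ga L, 5 fu: H, 6 su L, 7 so L.
Parse left to right (heavy = foot alone; LL = one foot; stranded L unfooted): (bro.ˈsa) (da.ˈga) (ˈfu:) (su.ˈso).
Foot heads: 2, 4, 5, 7.
Primary stress on the rightmost head = syllable 7.
Secondary stress on 2, 4, 5: bro.ˌsa.da.ˌga.ˌfu:.su.ˈso.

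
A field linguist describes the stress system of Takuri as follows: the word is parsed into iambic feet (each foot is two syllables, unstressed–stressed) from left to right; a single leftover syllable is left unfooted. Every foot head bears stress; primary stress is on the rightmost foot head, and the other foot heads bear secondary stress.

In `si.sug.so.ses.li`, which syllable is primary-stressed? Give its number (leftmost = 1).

4

Parse left to right into iambic (σˈσ) feet: (si.ˈsug) (so.ˈses) li. Syllable 5 is left unfooted.
Foot heads (stressed positions): 2, 4.
End Rule Rightmost: primary stress on the rightmost head = syllable 4.
Primary stress: syllable 4 → si.sug.so.ˈses.li.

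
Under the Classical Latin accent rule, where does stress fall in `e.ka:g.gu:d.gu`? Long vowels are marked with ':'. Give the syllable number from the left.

Classical Latin: stress the penult if heavy (long vowel or closed), else the antepenult.
Weights: 2 ka:g H, 3 gu:d H, 4 gu L.
The penult (syllable 3, gu:d) is heavy, so it takes stress.
Stress on syllable 3: e.ka:g.ˈgu:d.gu.

3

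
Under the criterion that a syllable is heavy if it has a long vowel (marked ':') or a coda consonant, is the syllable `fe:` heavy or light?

heavy

`fe:`: long vowel, open (no coda). Long vowel → heavy.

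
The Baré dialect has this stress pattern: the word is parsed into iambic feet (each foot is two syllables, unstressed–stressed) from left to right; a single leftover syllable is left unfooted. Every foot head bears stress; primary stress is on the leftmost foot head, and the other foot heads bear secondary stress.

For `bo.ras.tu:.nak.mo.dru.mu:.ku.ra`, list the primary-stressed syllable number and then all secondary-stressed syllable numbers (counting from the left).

primary 2, secondary 4, 6, 8

Parse left to right into iambic (σˈσ) feet: (bo.ˈras) (tu:.ˈnak) (mo.ˈdru) (mu:.ˈku) ra. Syllable 9 is left unfooted.
Foot heads (stressed positions): 2, 4, 6, 8.
End Rule Leftmost: primary stress on the leftmost head = syllable 2.
Secondary stress on 4, 6, 8: bo.ˈras.tu:.ˌnak.mo.ˌdru.mu:.ˌku.ra.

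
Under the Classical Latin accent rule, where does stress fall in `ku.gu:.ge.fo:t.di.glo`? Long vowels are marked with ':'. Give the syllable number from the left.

4

Classical Latin: stress the penult if heavy (long vowel or closed), else the antepenult.
Weights: 4 fo:t H, 5 di L, 6 glo L.
The penult (syllable 5, di) is light, so stress falls on the antepenult (syllable 4, fo:t).
Stress on syllable 4: ku.gu:.ge.ˈfo:t.di.glo.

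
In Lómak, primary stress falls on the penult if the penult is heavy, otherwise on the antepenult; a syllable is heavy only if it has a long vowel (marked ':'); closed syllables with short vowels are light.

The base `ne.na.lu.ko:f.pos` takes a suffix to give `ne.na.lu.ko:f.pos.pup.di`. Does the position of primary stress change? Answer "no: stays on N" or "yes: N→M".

yes: 4→5

Base `ne.na.lu.ko:f.pos` (5 syllables):
  Weights: 3 lu L, 4 ko:f H, 5 pos L.
  The penult (syllable 4, ko:f) is heavy, so it takes stress.
  → primary stress on syllable 4.
Suffixed `ne.na.lu.ko:f.pos.pup.di` (7 syllables):
  Weights: 5 pos L, 6 pup L, 7 di L.
  The penult (syllable 6, pup) is light, so stress falls on the antepenult (syllable 5, pos).
  → primary stress on syllable 5.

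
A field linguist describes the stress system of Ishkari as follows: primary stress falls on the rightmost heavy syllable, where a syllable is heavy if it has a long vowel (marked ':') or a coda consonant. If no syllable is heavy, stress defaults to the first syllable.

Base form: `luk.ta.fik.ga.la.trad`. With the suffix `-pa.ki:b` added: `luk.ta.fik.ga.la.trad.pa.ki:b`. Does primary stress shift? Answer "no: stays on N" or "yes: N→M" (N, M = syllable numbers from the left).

Base `luk.ta.fik.ga.la.trad` (6 syllables):
  Weights: 1 luk H, 2 ta L, 3 fik H, 4 ga L, 5 la L, 6 trad H.
  Heavy syllables in the domain: 1, 3, 6. The rightmost is syllable 6 (trad).
  → primary stress on syllable 6.
Suffixed `luk.ta.fik.ga.la.trad.pa.ki:b` (8 syllables):
  Weights: 1 luk H, 2 ta L, 3 fik H, 4 ga L, 5 la L, 6 trad H, 7 pa L, 8 ki:b H.
  Heavy syllables in the domain: 1, 3, 6, 8. The rightmost is syllable 8 (ki:b).
  → primary stress on syllable 8.

yes: 6→8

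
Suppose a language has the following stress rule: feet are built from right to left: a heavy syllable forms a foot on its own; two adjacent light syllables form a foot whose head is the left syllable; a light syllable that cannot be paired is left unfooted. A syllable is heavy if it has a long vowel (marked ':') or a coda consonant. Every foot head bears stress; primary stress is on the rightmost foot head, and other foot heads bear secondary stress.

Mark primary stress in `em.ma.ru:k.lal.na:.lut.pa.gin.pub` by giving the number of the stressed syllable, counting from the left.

9

Weights: 1 em H, 2 ma L, 3 ru:k H, 4 lal H, 5 na: H, 6 lut H, 7 pa L, 8 gin H, 9 pub H.
Parse right to left (heavy = foot alone; LL = one foot; stranded L unfooted): (ˈem) ma (ˈru:k) (ˈlal) (ˈna:) (ˈlut) pa (ˈgin) (ˈpub).
Foot heads: 1, 3, 4, 5, 6, 8, 9.
Primary stress on the rightmost head = syllable 9.
Primary stress: syllable 9 → em.ma.ru:k.lal.na:.lut.pa.gin.ˈpub.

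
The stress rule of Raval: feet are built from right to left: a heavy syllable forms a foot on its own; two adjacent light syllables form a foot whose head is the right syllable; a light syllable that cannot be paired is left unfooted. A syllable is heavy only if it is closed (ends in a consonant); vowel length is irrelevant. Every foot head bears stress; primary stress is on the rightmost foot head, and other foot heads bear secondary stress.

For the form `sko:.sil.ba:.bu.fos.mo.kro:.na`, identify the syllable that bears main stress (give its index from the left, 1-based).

8

Weights: 1 sko: L, 2 sil H, 3 ba: L, 4 bu L, 5 fos H, 6 mo L, 7 kro: L, 8 na L.
Parse right to left (heavy = foot alone; LL = one foot; stranded L unfooted): sko: (ˈsil) (ba:.ˈbu) (ˈfos) mo (kro:.ˈna).
Foot heads: 2, 4, 5, 8.
Primary stress on the rightmost head = syllable 8.
Primary stress: syllable 8 → sko:.sil.ba:.bu.fos.mo.kro:.ˈna.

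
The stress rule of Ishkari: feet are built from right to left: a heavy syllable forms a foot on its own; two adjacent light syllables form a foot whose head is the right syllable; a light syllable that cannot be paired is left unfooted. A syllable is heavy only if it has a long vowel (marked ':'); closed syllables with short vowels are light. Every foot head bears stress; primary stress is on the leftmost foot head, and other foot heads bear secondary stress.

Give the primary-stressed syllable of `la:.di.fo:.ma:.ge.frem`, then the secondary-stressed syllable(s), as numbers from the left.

primary 1, secondary 3, 4, 6

Weights: 1 la: H, 2 di L, 3 fo: H, 4 ma: H, 5 ge L, 6 frem L.
Parse right to left (heavy = foot alone; LL = one foot; stranded L unfooted): (ˈla:) di (ˈfo:) (ˈma:) (ge.ˈfrem).
Foot heads: 1, 3, 4, 6.
Primary stress on the leftmost head = syllable 1.
Secondary stress on 3, 4, 6: ˈla:.di.ˌfo:.ˌma:.ge.ˌfrem.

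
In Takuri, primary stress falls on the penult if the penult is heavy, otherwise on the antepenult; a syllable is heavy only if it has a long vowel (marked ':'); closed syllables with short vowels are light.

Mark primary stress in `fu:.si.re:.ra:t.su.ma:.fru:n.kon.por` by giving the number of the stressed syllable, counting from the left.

7

Weights: 7 fru:n H, 8 kon L, 9 por L.
The penult (syllable 8, kon) is light, so stress falls on the antepenult (syllable 7, fru:n).
Primary stress: syllable 7 → fu:.si.re:.ra:t.su.ma:.ˈfru:n.kon.por.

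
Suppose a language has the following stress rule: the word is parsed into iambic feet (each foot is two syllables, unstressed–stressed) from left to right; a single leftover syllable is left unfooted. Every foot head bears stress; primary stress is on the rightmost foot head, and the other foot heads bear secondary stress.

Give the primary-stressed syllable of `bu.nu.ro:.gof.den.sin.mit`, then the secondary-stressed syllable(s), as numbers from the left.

primary 6, secondary 2, 4

Parse left to right into iambic (σˈσ) feet: (bu.ˈnu) (ro:.ˈgof) (den.ˈsin) mit. Syllable 7 is left unfooted.
Foot heads (stressed positions): 2, 4, 6.
End Rule Rightmost: primary stress on the rightmost head = syllable 6.
Secondary stress on 2, 4: bu.ˌnu.ro:.ˌgof.den.ˈsin.mit.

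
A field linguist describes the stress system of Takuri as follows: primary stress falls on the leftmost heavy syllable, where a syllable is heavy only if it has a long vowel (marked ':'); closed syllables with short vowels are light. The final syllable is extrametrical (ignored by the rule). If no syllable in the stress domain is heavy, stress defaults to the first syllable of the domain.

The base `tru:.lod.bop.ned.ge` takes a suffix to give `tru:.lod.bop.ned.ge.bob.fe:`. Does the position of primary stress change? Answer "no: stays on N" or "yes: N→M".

no: stays on 1

Base `tru:.lod.bop.ned.ge` (5 syllables):
  The final syllable (5, ge) is extrametrical; the stress domain is syllables 1–4.
  Weights: 1 tru: H, 2 lod L, 3 bop L, 4 ned L.
  Heavy syllables in the domain: 1. The leftmost is syllable 1 (tru:).
  → primary stress on syllable 1.
Suffixed `tru:.lod.bop.ned.ge.bob.fe:` (7 syllables):
  The final syllable (7, fe:) is extrametrical; the stress domain is syllables 1–6.
  Weights: 1 tru: H, 2 lod L, 3 bop L, 4 ned L, 5 ge L, 6 bob L.
  Heavy syllables in the domain: 1. The leftmost is syllable 1 (tru:).
  → primary stress on syllable 1.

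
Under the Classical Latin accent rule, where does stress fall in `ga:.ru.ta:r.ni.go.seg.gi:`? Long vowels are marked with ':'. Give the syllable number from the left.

6

Classical Latin: stress the penult if heavy (long vowel or closed), else the antepenult.
Weights: 5 go L, 6 seg H, 7 gi: H.
The penult (syllable 6, seg) is heavy, so it takes stress.
Stress on syllable 6: ga:.ru.ta:r.ni.go.ˈseg.gi:.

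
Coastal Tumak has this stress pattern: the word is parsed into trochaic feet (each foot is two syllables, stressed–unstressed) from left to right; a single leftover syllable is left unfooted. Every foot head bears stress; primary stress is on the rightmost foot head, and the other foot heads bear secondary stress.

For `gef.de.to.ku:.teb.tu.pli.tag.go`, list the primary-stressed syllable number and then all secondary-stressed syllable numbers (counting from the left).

primary 7, secondary 1, 3, 5

Parse left to right into trochaic (ˈσσ) feet: (ˈgef.de) (ˈto.ku:) (ˈteb.tu) (ˈpli.tag) go. Syllable 9 is left unfooted.
Foot heads (stressed positions): 1, 3, 5, 7.
End Rule Rightmost: primary stress on the rightmost head = syllable 7.
Secondary stress on 1, 3, 5: ˌgef.de.ˌto.ku:.ˌteb.tu.ˈpli.tag.go.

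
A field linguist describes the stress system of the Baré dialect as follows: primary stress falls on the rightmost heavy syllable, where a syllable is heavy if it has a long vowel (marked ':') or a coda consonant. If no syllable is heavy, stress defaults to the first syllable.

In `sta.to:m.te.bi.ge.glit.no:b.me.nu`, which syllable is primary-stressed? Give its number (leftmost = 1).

7

Weights: 1 sta L, 2 to:m H, 3 te L, 4 bi L, 5 ge L, 6 glit H, 7 no:b H, 8 me L, 9 nu L.
Heavy syllables in the domain: 2, 6, 7. The rightmost is syllable 7 (no:b).
Primary stress: syllable 7 → sta.to:m.te.bi.ge.glit.ˈno:b.me.nu.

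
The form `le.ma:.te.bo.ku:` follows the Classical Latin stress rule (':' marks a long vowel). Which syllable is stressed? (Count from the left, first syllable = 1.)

3

Classical Latin: stress the penult if heavy (long vowel or closed), else the antepenult.
Weights: 3 te L, 4 bo L, 5 ku: H.
The penult (syllable 4, bo) is light, so stress falls on the antepenult (syllable 3, te).
Stress on syllable 3: le.ma:.ˈte.bo.ku:.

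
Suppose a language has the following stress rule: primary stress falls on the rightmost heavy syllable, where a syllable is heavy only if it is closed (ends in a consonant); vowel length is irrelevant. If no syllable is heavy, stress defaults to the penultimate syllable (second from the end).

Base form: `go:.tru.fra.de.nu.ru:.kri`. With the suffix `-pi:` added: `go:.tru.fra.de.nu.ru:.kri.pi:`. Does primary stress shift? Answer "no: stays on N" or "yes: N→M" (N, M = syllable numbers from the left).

Base `go:.tru.fra.de.nu.ru:.kri` (7 syllables):
  Weights: 1 go: L, 2 tru L, 3 fra L, 4 de L, 5 nu L, 6 ru: L, 7 kri L.
  No heavy syllable in the domain; default to the penultimate syllable (second from the end) = syllable 6.
  → primary stress on syllable 6.
Suffixed `go:.tru.fra.de.nu.ru:.kri.pi:` (8 syllables):
  Weights: 1 go: L, 2 tru L, 3 fra L, 4 de L, 5 nu L, 6 ru: L, 7 kri L, 8 pi: L.
  No heavy syllable in the domain; default to the penultimate syllable (second from the end) = syllable 7.
  → primary stress on syllable 7.

yes: 6→7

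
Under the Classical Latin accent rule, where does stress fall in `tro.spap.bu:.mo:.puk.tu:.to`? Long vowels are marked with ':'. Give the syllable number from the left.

6

Classical Latin: stress the penult if heavy (long vowel or closed), else the antepenult.
Weights: 5 puk H, 6 tu: H, 7 to L.
The penult (syllable 6, tu:) is heavy, so it takes stress.
Stress on syllable 6: tro.spap.bu:.mo:.puk.ˈtu:.to.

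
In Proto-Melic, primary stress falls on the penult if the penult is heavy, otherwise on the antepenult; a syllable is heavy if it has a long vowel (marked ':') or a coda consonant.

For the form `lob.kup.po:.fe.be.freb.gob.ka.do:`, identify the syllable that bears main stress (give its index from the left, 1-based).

7

Weights: 7 gob H, 8 ka L, 9 do: H.
The penult (syllable 8, ka) is light, so stress falls on the antepenult (syllable 7, gob).
Primary stress: syllable 7 → lob.kup.po:.fe.be.freb.ˈgob.ka.do:.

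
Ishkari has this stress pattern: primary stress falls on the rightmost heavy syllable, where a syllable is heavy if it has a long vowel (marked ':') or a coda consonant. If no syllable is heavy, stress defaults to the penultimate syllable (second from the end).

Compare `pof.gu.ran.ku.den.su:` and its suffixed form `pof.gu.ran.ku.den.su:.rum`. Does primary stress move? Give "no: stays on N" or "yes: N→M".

yes: 6→7

Base `pof.gu.ran.ku.den.su:` (6 syllables):
  Weights: 1 pof H, 2 gu L, 3 ran H, 4 ku L, 5 den H, 6 su: H.
  Heavy syllables in the domain: 1, 3, 5, 6. The rightmost is syllable 6 (su:).
  → primary stress on syllable 6.
Suffixed `pof.gu.ran.ku.den.su:.rum` (7 syllables):
  Weights: 1 pof H, 2 gu L, 3 ran H, 4 ku L, 5 den H, 6 su: H, 7 rum H.
  Heavy syllables in the domain: 1, 3, 5, 6, 7. The rightmost is syllable 7 (rum).
  → primary stress on syllable 7.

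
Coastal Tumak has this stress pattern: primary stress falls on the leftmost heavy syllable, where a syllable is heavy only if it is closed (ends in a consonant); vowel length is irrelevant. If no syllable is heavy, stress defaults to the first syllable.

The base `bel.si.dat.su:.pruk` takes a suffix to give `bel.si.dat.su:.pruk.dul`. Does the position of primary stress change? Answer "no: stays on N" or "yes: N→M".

no: stays on 1

Base `bel.si.dat.su:.pruk` (5 syllables):
  Weights: 1 bel H, 2 si L, 3 dat H, 4 su: L, 5 pruk H.
  Heavy syllables in the domain: 1, 3, 5. The leftmost is syllable 1 (bel).
  → primary stress on syllable 1.
Suffixed `bel.si.dat.su:.pruk.dul` (6 syllables):
  Weights: 1 bel H, 2 si L, 3 dat H, 4 su: L, 5 pruk H, 6 dul H.
  Heavy syllables in the domain: 1, 3, 5, 6. The leftmost is syllable 1 (bel).
  → primary stress on syllable 1.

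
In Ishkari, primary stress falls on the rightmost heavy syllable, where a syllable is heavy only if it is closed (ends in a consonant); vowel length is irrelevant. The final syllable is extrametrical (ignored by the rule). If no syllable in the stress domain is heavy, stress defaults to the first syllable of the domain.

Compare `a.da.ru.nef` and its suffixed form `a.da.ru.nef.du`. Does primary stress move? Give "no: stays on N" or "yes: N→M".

Base `a.da.ru.nef` (4 syllables):
  The final syllable (4, nef) is extrametrical; the stress domain is syllables 1–3.
  Weights: 1 a L, 2 da L, 3 ru L.
  No heavy syllable in the domain; default to the first syllable of the domain = syllable 1.
  → primary stress on syllable 1.
Suffixed `a.da.ru.nef.du` (5 syllables):
  The final syllable (5, du) is extrametrical; the stress domain is syllables 1–4.
  Weights: 1 a L, 2 da L, 3 ru L, 4 nef H.
  Heavy syllables in the domain: 4. The rightmost is syllable 4 (nef).
  → primary stress on syllable 4.

yes: 1→4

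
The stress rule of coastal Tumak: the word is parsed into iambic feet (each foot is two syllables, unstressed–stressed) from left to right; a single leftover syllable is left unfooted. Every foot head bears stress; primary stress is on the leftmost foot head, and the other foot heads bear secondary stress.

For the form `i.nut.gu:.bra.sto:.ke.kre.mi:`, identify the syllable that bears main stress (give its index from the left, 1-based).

Parse left to right into iambic (σˈσ) feet: (i.ˈnut) (gu:.ˈbra) (sto:.ˈke) (kre.ˈmi:).
Foot heads (stressed positions): 2, 4, 6, 8.
End Rule Leftmost: primary stress on the leftmost head = syllable 2.
Primary stress: syllable 2 → i.ˈnut.gu:.bra.sto:.ke.kre.mi:.

2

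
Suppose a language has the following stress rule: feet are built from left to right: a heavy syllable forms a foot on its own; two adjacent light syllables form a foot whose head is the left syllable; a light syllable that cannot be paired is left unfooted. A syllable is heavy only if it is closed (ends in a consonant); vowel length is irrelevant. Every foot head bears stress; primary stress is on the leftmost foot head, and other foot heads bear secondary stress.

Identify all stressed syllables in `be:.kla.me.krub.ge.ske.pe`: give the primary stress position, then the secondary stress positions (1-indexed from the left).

primary 1, secondary 4, 5

Weights: 1 be: L, 2 kla L, 3 me L, 4 krub H, 5 ge L, 6 ske L, 7 pe L.
Parse left to right (heavy = foot alone; LL = one foot; stranded L unfooted): (ˈbe:.kla) me (ˈkrub) (ˈge.ske) pe.
Foot heads: 1, 4, 5.
Primary stress on the leftmost head = syllable 1.
Secondary stress on 4, 5: ˈbe:.kla.me.ˌkrub.ˌge.ske.pe.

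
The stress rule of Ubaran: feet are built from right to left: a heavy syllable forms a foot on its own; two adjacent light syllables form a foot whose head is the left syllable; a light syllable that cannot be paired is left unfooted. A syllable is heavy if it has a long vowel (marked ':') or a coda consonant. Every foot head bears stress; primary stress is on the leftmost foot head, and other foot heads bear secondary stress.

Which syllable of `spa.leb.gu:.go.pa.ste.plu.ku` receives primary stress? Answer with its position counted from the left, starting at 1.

2

Weights: 1 spa L, 2 leb H, 3 gu: H, 4 go L, 5 pa L, 6 ste L, 7 plu L, 8 ku L.
Parse right to left (heavy = foot alone; LL = one foot; stranded L unfooted): spa (ˈleb) (ˈgu:) go (ˈpa.ste) (ˈplu.ku).
Foot heads: 2, 3, 5, 7.
Primary stress on the leftmost head = syllable 2.
Primary stress: syllable 2 → spa.ˈleb.gu:.go.pa.ste.plu.ku.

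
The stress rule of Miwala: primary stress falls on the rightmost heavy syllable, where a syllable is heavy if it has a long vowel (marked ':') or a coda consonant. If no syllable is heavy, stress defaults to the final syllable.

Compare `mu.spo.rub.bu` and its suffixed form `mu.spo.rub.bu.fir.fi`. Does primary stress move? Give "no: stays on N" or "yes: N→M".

yes: 3→5

Base `mu.spo.rub.bu` (4 syllables):
  Weights: 1 mu L, 2 spo L, 3 rub H, 4 bu L.
  Heavy syllables in the domain: 3. The rightmost is syllable 3 (rub).
  → primary stress on syllable 3.
Suffixed `mu.spo.rub.bu.fir.fi` (6 syllables):
  Weights: 1 mu L, 2 spo L, 3 rub H, 4 bu L, 5 fir H, 6 fi L.
  Heavy syllables in the domain: 3, 5. The rightmost is syllable 5 (fir).
  → primary stress on syllable 5.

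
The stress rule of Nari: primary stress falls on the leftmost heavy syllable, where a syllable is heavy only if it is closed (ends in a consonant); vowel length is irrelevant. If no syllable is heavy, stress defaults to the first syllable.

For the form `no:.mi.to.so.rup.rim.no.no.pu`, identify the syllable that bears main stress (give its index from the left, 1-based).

Weights: 1 no: L, 2 mi L, 3 to L, 4 so L, 5 rup H, 6 rim H, 7 no L, 8 no L, 9 pu L.
Heavy syllables in the domain: 5, 6. The leftmost is syllable 5 (rup).
Primary stress: syllable 5 → no:.mi.to.so.ˈrup.rim.no.no.pu.

5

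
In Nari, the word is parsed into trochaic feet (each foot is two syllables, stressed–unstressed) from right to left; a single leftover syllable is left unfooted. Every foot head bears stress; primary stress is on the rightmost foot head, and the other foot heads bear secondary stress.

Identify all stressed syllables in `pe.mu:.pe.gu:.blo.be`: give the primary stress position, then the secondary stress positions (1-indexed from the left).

primary 5, secondary 1, 3

Parse right to left into trochaic (ˈσσ) feet: (ˈpe.mu:) (ˈpe.gu:) (ˈblo.be).
Foot heads (stressed positions): 1, 3, 5.
End Rule Rightmost: primary stress on the rightmost head = syllable 5.
Secondary stress on 1, 3: ˌpe.mu:.ˌpe.gu:.ˈblo.be.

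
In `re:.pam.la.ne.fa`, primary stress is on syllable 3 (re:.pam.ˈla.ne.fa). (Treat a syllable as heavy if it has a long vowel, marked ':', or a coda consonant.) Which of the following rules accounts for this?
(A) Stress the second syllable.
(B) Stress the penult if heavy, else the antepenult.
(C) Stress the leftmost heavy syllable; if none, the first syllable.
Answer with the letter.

Rule A → syllable 2 (observed: 3).
Rule B → syllable 3 ✓.
Rule C → syllable 1 (observed: 3).

B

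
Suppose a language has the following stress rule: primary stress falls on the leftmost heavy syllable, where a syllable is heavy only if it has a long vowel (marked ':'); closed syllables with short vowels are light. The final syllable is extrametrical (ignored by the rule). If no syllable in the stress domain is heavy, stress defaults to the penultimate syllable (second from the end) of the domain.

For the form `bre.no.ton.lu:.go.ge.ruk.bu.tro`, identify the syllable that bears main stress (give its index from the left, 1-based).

4

The final syllable (9, tro) is extrametrical; the stress domain is syllables 1–8.
Weights: 1 bre L, 2 no L, 3 ton L, 4 lu: H, 5 go L, 6 ge L, 7 ruk L, 8 bu L.
Heavy syllables in the domain: 4. The leftmost is syllable 4 (lu:).
Primary stress: syllable 4 → bre.no.ton.ˈlu:.go.ge.ruk.bu.tro.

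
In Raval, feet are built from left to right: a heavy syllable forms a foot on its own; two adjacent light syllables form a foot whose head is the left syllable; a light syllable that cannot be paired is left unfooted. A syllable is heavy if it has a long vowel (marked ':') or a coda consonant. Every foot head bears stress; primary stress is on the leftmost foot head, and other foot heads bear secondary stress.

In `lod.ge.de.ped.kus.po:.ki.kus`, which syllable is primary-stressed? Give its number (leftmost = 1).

1

Weights: 1 lod H, 2 ge L, 3 de L, 4 ped H, 5 kus H, 6 po: H, 7 ki L, 8 kus H.
Parse left to right (heavy = foot alone; LL = one foot; stranded L unfooted): (ˈlod) (ˈge.de) (ˈped) (ˈkus) (ˈpo:) ki (ˈkus).
Foot heads: 1, 2, 4, 5, 6, 8.
Primary stress on the leftmost head = syllable 1.
Primary stress: syllable 1 → ˈlod.ge.de.ped.kus.po:.ki.kus.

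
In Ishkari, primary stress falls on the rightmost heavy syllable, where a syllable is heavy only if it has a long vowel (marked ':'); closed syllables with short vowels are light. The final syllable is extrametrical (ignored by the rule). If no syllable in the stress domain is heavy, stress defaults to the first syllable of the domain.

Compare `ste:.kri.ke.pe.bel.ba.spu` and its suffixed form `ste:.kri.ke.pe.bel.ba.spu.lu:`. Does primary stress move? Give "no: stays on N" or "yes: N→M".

no: stays on 1

Base `ste:.kri.ke.pe.bel.ba.spu` (7 syllables):
  The final syllable (7, spu) is extrametrical; the stress domain is syllables 1–6.
  Weights: 1 ste: H, 2 kri L, 3 ke L, 4 pe L, 5 bel L, 6 ba L.
  Heavy syllables in the domain: 1. The rightmost is syllable 1 (ste:).
  → primary stress on syllable 1.
Suffixed `ste:.kri.ke.pe.bel.ba.spu.lu:` (8 syllables):
  The final syllable (8, lu:) is extrametrical; the stress domain is syllables 1–7.
  Weights: 1 ste: H, 2 kri L, 3 ke L, 4 pe L, 5 bel L, 6 ba L, 7 spu L.
  Heavy syllables in the domain: 1. The rightmost is syllable 1 (ste:).
  → primary stress on syllable 1.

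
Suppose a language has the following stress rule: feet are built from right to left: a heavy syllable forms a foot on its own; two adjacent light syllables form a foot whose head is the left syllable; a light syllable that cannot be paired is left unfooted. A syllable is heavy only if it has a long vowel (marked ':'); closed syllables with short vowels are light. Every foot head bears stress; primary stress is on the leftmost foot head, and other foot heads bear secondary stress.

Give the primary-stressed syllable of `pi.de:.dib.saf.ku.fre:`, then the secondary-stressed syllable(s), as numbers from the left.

Weights: 1 pi L, 2 de: H, 3 dib L, 4 saf L, 5 ku L, 6 fre: H.
Parse right to left (heavy = foot alone; LL = one foot; stranded L unfooted): pi (ˈde:) dib (ˈsaf.ku) (ˈfre:).
Foot heads: 2, 4, 6.
Primary stress on the leftmost head = syllable 2.
Secondary stress on 4, 6: pi.ˈde:.dib.ˌsaf.ku.ˌfre:.

primary 2, secondary 4, 6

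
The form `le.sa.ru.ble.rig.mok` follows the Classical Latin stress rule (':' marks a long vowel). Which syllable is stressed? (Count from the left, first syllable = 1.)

Classical Latin: stress the penult if heavy (long vowel or closed), else the antepenult.
Weights: 4 ble L, 5 rig H, 6 mok H.
The penult (syllable 5, rig) is heavy, so it takes stress.
Stress on syllable 5: le.sa.ru.ble.ˈrig.mok.

5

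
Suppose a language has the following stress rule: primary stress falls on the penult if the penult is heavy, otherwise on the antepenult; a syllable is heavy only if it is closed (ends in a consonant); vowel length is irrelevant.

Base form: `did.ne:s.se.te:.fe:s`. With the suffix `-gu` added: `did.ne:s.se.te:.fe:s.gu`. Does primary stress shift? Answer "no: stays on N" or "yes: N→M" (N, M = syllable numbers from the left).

yes: 3→5

Base `did.ne:s.se.te:.fe:s` (5 syllables):
  Weights: 3 se L, 4 te: L, 5 fe:s H.
  The penult (syllable 4, te:) is light, so stress falls on the antepenult (syllable 3, se).
  → primary stress on syllable 3.
Suffixed `did.ne:s.se.te:.fe:s.gu` (6 syllables):
  Weights: 4 te: L, 5 fe:s H, 6 gu L.
  The penult (syllable 5, fe:s) is heavy, so it takes stress.
  → primary stress on syllable 5.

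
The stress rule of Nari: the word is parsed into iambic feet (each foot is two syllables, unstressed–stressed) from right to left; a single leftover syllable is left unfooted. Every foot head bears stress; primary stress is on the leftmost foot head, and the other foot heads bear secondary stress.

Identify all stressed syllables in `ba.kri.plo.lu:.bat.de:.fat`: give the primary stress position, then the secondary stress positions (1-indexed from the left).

Parse right to left into iambic (σˈσ) feet: ba (kri.ˈplo) (lu:.ˈbat) (de:.ˈfat). Syllable 1 is left unfooted.
Foot heads (stressed positions): 3, 5, 7.
End Rule Leftmost: primary stress on the leftmost head = syllable 3.
Secondary stress on 5, 7: ba.kri.ˈplo.lu:.ˌbat.de:.ˌfat.

primary 3, secondary 5, 7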